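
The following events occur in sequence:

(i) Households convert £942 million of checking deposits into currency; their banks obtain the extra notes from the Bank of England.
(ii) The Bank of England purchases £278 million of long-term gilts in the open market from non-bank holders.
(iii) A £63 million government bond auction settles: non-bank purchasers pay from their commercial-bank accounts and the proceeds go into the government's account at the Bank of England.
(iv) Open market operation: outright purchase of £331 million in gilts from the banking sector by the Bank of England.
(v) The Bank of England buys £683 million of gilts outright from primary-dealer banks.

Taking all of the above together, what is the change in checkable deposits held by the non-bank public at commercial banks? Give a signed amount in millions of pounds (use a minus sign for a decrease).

Currency withdrawal £942 million: non-bank counterparties' bank balances fall → −£942M.
Asset purchase (from non-banks) £278 million: non-bank counterparties' bank balances rise → +£278M.
Government account inflow £63 million: non-bank counterparties' bank balances fall → −£63M.
OMO purchase (from banks) £331 million: the counterparty is a bank, so public deposits are unchanged → 0.
OMO purchase (from banks) £683 million: the counterparty is a bank, so public deposits are unchanged → 0.
Net: −942 + 278 − 63 + 0 + 0 = -£727 million.

-£727 million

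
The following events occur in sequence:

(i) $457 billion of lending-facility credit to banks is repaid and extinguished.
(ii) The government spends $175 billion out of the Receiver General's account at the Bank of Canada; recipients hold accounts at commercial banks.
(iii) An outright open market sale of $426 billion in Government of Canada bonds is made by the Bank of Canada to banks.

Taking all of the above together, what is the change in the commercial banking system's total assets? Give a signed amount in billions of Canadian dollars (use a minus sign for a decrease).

Discount-window repayment $457 billion: bank balance sheets shrink → −$457B.
Government spending $175 billion: bank balance sheets expand → +$175B.
OMO sale (to banks) $426 billion: just an asset swap on bank balance sheets → 0.
Net: −457 + 175 + 0 = -$282 billion.

-$282 billion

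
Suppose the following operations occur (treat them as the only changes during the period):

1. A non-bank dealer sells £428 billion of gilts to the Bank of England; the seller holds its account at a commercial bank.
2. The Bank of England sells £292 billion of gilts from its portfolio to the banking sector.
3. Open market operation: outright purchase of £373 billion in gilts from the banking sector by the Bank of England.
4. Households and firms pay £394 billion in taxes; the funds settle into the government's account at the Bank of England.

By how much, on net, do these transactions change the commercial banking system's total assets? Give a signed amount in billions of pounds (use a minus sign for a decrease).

+£34 billion

Asset purchase (from non-banks) £428 billion: bank balance sheets expand → +£428B.
OMO sale (to banks) £292 billion: just an asset swap on bank balance sheets → 0.
OMO purchase (from banks) £373 billion: just an asset swap on bank balance sheets → 0.
Government account inflow £394 billion: bank balance sheets shrink → −£394B.
Net: 428 + 0 + 0 − 394 = +£34 billion.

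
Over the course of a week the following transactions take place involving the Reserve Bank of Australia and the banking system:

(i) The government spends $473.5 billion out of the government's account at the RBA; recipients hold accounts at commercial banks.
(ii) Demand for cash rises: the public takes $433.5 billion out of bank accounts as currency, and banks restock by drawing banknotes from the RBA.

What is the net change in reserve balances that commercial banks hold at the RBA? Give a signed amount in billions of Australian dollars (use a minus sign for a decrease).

Government spending $473.5 billion: government payments flow into bank reserve accounts → +$473.5B.
Currency withdrawal $433.5 billion: banks swap reserves for currency → −$433.5B.
Net: 473.5 − 433.5 = +$40 billion.

+$40 billion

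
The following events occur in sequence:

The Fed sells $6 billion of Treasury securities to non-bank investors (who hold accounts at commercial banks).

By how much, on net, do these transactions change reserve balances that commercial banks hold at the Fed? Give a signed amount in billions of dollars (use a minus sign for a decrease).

-$6 billion

Fed balance sheet:
  Assets:      Securities −$6B
  Liabilities: Bank reserves −$6B
So the change in reserve balances that commercial banks hold at the Fed is -$6 billion.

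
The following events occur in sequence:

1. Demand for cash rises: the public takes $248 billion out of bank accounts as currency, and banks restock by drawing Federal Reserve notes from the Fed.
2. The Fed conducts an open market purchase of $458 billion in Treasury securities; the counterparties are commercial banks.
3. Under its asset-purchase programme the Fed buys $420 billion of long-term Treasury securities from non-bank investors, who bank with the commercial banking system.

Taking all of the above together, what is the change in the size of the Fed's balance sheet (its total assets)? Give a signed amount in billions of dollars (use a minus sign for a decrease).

Currency withdrawal $248 billion: only the composition of liabilities changes → 0.
OMO purchase (from banks) $458 billion: a Fed asset is acquired → +$458B.
Asset purchase (from non-banks) $420 billion: a Fed asset is acquired → +$420B.
Net: 0 + 458 + 420 = +$878 billion.

+$878 billion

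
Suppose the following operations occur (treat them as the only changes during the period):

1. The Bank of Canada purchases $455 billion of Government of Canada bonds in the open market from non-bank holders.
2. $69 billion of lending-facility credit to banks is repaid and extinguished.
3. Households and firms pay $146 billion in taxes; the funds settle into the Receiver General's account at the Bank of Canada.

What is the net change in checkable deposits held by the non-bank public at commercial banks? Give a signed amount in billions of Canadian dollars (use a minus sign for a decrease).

Bank of Canada balance sheet:
  Assets:      Securities +$455B, Loans to banks −$69B
  Liabilities: Bank reserves +$240B, Government deposits +$146B
Commercial banking system:
  Assets:      Reserves at CB +$240B
  Liabilities: Checkable deposits +$309B, Borrowings from CB −$69B
So the change in checkable deposits held by the non-bank public at commercial banks is +$309 billion.

+$309 billion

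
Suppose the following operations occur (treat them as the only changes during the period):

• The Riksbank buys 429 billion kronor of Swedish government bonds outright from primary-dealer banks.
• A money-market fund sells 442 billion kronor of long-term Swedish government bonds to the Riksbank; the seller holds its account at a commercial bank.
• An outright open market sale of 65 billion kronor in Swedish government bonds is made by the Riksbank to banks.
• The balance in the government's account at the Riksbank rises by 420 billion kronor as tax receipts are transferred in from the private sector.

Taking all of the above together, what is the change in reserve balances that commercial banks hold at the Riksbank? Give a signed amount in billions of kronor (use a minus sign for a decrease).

+386 billion

OMO purchase (from banks) 429 billion kronor: the Riksbank pays by crediting reserve accounts → +429B.
Asset purchase (from non-banks) 442 billion kronor: the Riksbank pays by crediting reserve accounts → +442B.
OMO sale (to banks) 65 billion kronor: the buying banks pay out of their reserve balances → −65B.
Government account inflow 420 billion kronor: funds move from bank reserves into the government account → −420B.
Net: 429 + 442 − 65 − 420 = +386 billion.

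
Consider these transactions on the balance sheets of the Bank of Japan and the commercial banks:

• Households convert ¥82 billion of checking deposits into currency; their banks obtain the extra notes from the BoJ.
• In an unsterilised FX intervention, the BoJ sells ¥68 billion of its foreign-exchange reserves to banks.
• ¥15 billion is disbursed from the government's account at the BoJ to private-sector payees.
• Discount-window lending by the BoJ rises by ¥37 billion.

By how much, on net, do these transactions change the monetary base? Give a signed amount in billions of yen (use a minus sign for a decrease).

BoJ balance sheet:
  Assets:      Loans to banks +¥37B, Foreign assets −¥68B
  Liabilities: Bank reserves −¥98B, Currency in circulation +¥82B, Government deposits −¥15B
Commercial banking system:
  Assets:      Reserves at CB −¥98B, Foreign assets +¥68B
  Liabilities: Checkable deposits −¥67B, Borrowings from CB +¥37B
Monetary base = currency + reserves: +¥82B + (−¥98B) = -¥16 billion.

-¥16 billion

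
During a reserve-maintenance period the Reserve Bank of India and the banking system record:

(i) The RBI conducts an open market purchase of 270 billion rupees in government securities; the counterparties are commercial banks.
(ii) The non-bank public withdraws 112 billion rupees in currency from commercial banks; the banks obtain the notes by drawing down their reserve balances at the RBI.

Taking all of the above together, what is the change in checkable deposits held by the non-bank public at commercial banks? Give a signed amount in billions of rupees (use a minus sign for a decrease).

RBI balance sheet:
  Assets:      Securities +270B
  Liabilities: Bank reserves +158B, Currency in circulation +112B
Commercial banking system:
  Assets:      Reserves at CB +158B, Securities −270B
  Liabilities: Checkable deposits −112B
So the change in checkable deposits held by the non-bank public at commercial banks is -112 billion.

-112 billion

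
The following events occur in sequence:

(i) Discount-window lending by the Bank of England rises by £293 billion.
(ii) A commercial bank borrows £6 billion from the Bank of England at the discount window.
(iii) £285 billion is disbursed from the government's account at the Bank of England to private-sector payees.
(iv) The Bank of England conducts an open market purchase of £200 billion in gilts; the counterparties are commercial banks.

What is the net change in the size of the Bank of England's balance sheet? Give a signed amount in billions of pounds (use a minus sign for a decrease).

+£499 billion

Discount-window loan £293 billion: a Bank of England asset is acquired → +£293B.
Discount-window loan £6 billion: a Bank of England asset is acquired → +£6B.
Government spending £285 billion: only the composition of liabilities changes → 0.
OMO purchase (from banks) £200 billion: a Bank of England asset is acquired → +£200B.
Net: 293 + 6 + 0 + 200 = +£499 billion.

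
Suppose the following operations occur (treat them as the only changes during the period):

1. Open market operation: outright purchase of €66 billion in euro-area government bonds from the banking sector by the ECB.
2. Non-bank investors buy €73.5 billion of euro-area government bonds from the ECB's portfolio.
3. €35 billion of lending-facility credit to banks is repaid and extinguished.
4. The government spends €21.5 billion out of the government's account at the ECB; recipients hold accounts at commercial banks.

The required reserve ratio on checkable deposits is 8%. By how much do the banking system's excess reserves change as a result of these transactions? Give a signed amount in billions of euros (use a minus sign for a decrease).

OMO purchase (from banks) €66 billion: reserves +€66B, deposits 0.
Asset sale (to non-banks) €73.5 billion: reserves −€73.5B, deposits −€73.5B.
Discount-window repayment €35 billion: reserves −€35B, deposits 0.
Government spending €21.5 billion: reserves +€21.5B, deposits +€21.5B.
Totals: Δreserves = −€21B, Δdeposits = −€52B.
Δrequired reserves = 8% × −€52B = −€4.16B.
Δexcess reserves = Δreserves − Δrequired = −€21B − (−€4.16B) = -€16.84 billion.

-€16.84 billion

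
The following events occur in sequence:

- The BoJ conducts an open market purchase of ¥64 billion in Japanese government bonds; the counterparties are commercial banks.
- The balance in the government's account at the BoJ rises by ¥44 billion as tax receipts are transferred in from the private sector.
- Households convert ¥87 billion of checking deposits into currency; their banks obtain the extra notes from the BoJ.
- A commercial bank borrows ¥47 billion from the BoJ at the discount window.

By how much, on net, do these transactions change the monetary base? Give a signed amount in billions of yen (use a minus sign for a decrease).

OMO purchase (from banks) ¥64 billion: BoJ balance sheet expands → +¥64B.
Government account inflow ¥44 billion: reserves shift to a non-base liability → −¥44B.
Currency withdrawal ¥87 billion: just a shift between currency and reserves — both are base money → 0.
Discount-window loan ¥47 billion: BoJ balance sheet expands → +¥47B.
Net: 64 − 44 + 0 + 47 = +¥67 billion.

+¥67 billion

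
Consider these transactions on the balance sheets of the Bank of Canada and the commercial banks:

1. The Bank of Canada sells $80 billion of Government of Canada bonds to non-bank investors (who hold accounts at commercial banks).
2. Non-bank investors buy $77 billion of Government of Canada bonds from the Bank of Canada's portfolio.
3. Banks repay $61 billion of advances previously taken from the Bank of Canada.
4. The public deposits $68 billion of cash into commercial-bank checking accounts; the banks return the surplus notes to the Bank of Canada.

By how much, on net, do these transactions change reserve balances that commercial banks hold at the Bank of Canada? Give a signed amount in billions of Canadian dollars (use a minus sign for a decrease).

Bank of Canada balance sheet:
  Assets:      Securities −$157B, Loans to banks −$61B
  Liabilities: Bank reserves −$150B, Currency in circulation −$68B
Commercial banking system:
  Assets:      Reserves at CB −$150B
  Liabilities: Checkable deposits −$89B, Borrowings from CB −$61B
So the change in reserve balances that commercial banks hold at the Bank of Canada is -$150 billion.

-$150 billion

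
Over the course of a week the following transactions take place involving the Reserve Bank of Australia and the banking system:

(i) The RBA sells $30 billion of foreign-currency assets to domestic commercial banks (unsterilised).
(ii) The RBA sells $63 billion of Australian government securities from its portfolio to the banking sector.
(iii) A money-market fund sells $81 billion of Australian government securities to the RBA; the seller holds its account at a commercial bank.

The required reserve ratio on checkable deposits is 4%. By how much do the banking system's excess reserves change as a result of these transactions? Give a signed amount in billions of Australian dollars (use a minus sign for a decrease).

FX sale $30 billion: reserves −$30B, deposits 0.
OMO sale (to banks) $63 billion: reserves −$63B, deposits 0.
Asset purchase (from non-banks) $81 billion: reserves +$81B, deposits +$81B.
Totals: Δreserves = −$12B, Δdeposits = +$81B.
Δrequired reserves = 4% × +$81B = +$3.24B.
Δexcess reserves = Δreserves − Δrequired = −$12B − (+$3.24B) = -$15.24 billion.

-$15.24 billion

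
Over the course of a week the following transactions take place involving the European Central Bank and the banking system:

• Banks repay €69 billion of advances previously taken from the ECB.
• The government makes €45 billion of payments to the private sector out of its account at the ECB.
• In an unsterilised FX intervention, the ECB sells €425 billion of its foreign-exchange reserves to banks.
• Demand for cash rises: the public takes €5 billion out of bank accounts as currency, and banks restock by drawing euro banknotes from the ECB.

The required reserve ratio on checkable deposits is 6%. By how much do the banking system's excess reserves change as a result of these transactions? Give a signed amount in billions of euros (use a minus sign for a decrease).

-€456.4 billion

Discount-window repayment €69 billion: reserves −€69B, deposits 0.
Government spending €45 billion: reserves +€45B, deposits +€45B.
FX sale €425 billion: reserves −€425B, deposits 0.
Currency withdrawal €5 billion: reserves −€5B, deposits −€5B.
Totals: Δreserves = −€454B, Δdeposits = +€40B.
Δrequired reserves = 6% × +€40B = +€2.4B.
Δexcess reserves = Δreserves − Δrequired = −€454B − (+€2.4B) = -€456.4 billion.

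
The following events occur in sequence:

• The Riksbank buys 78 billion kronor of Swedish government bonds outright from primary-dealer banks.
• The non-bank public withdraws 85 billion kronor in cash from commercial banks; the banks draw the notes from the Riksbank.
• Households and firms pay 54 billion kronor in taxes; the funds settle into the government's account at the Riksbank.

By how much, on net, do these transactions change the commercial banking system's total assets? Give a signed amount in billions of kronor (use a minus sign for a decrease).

Riksbank balance sheet:
  Assets:      Securities +78B
  Liabilities: Bank reserves −61B, Currency in circulation +85B, Government deposits +54B
Commercial banking system:
  Assets:      Reserves at CB −61B, Securities −78B
  Liabilities: Checkable deposits −139B
Change in total bank assets = -139 billion.

-139 billion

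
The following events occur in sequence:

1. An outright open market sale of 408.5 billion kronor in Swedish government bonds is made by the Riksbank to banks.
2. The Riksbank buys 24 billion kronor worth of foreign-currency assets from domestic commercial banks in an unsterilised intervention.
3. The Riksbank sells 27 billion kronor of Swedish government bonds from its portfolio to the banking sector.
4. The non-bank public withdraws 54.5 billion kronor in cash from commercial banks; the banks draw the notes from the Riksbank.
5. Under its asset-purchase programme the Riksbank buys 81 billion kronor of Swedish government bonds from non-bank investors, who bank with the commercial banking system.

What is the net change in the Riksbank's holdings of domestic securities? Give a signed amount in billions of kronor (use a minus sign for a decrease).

OMO sale (to banks) 408.5 billion kronor: securities removed from the Riksbank's portfolio → −408.5B.
FX purchase 24 billion kronor: the Riksbank's securities portfolio is untouched → 0.
OMO sale (to banks) 27 billion kronor: securities removed from the Riksbank's portfolio → −27B.
Currency withdrawal 54.5 billion kronor: the Riksbank's securities portfolio is untouched → 0.
Asset purchase (from non-banks) 81 billion kronor: securities added to the Riksbank's portfolio → +81B.
Net: −408.5 + 0 − 27 + 0 + 81 = -354.5 billion.

-354.5 billion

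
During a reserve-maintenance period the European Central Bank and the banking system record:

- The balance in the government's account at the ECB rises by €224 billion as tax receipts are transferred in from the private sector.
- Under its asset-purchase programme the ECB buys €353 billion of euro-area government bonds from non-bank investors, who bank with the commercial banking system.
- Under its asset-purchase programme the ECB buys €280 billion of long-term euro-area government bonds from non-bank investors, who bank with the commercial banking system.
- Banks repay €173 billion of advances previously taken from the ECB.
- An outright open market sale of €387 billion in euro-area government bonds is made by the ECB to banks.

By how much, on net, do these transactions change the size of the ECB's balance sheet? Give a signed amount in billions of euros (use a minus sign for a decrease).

Government account inflow €224 billion: only the composition of liabilities changes → 0.
Asset purchase (from non-banks) €353 billion: an ECB asset is acquired → +€353B.
Asset purchase (from non-banks) €280 billion: an ECB asset is acquired → +€280B.
Discount-window repayment €173 billion: an ECB asset is shed → −€173B.
OMO sale (to banks) €387 billion: an ECB asset is shed → −€387B.
Net: 0 + 353 + 280 − 173 − 387 = +€73 billion.

+€73 billion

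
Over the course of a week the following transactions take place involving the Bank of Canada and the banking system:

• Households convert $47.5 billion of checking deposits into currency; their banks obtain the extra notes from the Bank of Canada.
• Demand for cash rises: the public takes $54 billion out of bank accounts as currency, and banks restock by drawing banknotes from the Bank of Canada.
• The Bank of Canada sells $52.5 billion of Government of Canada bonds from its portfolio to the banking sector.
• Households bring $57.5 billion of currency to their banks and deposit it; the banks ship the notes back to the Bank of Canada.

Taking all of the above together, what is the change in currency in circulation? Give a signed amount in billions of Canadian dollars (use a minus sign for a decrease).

+$44 billion

Currency withdrawal $47.5 billion: notes leave the central bank → +$47.5B.
Currency withdrawal $54 billion: notes leave the central bank → +$54B.
OMO sale (to banks) $52.5 billion: no currency enters or leaves circulation → 0.
Currency deposit $57.5 billion: notes return to the central bank → −$57.5B.
Net: 47.5 + 54 + 0 − 57.5 = +$44 billion.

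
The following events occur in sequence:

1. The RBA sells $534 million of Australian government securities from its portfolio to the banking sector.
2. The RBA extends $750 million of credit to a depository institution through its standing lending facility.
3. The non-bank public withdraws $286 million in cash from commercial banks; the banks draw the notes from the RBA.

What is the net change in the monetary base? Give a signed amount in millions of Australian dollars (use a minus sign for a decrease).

+$216 million

RBA balance sheet:
  Assets:      Securities −$534M, Loans to banks +$750M
  Liabilities: Bank reserves −$70M, Currency in circulation +$286M
Monetary base = currency + reserves: +$286M + (−$70M) = +$216 million.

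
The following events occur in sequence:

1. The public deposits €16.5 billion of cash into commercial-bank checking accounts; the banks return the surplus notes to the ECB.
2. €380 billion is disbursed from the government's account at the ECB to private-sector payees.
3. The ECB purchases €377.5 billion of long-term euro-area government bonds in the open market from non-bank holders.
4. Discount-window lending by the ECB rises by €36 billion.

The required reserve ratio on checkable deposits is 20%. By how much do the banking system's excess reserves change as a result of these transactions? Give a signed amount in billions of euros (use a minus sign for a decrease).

Currency deposit €16.5 billion: reserves +€16.5B, deposits +€16.5B.
Government spending €380 billion: reserves +€380B, deposits +€380B.
Asset purchase (from non-banks) €377.5 billion: reserves +€377.5B, deposits +€377.5B.
Discount-window loan €36 billion: reserves +€36B, deposits 0.
Totals: Δreserves = +€810B, Δdeposits = +€774B.
Δrequired reserves = 20% × +€774B = +€154.8B.
Δexcess reserves = Δreserves − Δrequired = +€810B − (+€154.8B) = +€655.2 billion.

+€655.2 billion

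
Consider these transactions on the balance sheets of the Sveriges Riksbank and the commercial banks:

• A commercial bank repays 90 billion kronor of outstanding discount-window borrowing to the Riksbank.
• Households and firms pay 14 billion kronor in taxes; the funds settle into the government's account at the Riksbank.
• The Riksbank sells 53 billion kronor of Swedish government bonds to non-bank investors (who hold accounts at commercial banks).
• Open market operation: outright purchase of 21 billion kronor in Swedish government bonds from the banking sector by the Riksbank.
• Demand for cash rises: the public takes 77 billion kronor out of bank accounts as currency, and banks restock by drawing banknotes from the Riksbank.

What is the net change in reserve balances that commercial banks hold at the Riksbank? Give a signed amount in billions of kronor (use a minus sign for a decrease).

Riksbank balance sheet:
  Assets:      Securities −32B, Loans to banks −90B
  Liabilities: Bank reserves −213B, Currency in circulation +77B, Government deposits +14B
So the change in reserve balances that commercial banks hold at the Riksbank is -213 billion.

-213 billion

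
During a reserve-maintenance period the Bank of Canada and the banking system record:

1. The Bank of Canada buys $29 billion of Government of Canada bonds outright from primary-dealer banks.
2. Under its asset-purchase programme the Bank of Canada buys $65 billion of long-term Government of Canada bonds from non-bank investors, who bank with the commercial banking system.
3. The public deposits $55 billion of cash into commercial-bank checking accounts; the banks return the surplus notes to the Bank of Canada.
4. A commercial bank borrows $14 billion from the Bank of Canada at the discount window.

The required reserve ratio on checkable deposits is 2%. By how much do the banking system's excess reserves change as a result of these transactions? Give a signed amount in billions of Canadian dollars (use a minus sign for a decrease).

+$160.6 billion

OMO purchase (from banks) $29 billion: reserves +$29B, deposits 0.
Asset purchase (from non-banks) $65 billion: reserves +$65B, deposits +$65B.
Currency deposit $55 billion: reserves +$55B, deposits +$55B.
Discount-window loan $14 billion: reserves +$14B, deposits 0.
Totals: Δreserves = +$163B, Δdeposits = +$120B.
Δrequired reserves = 2% × +$120B = +$2.4B.
Δexcess reserves = Δreserves − Δrequired = +$163B − (+$2.4B) = +$160.6 billion.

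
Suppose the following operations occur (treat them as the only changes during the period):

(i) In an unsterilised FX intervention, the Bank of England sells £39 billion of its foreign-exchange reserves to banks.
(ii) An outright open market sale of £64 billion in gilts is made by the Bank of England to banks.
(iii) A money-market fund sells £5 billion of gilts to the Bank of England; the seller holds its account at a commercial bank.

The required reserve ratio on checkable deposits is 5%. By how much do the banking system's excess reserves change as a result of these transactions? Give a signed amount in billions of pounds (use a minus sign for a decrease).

-£98.25 billion

FX sale £39 billion: reserves −£39B, deposits 0.
OMO sale (to banks) £64 billion: reserves −£64B, deposits 0.
Asset purchase (from non-banks) £5 billion: reserves +£5B, deposits +£5B.
Totals: Δreserves = −£98B, Δdeposits = +£5B.
Δrequired reserves = 5% × +£5B = +£0.25B.
Δexcess reserves = Δreserves − Δrequired = −£98B − (+£0.25B) = -£98.25 billion.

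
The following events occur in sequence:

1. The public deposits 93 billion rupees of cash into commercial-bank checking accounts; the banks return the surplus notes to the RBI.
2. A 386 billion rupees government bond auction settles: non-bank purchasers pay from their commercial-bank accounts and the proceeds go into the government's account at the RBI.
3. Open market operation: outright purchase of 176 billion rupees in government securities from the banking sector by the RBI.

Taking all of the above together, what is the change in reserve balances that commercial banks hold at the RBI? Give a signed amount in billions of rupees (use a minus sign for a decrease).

-117 billion

Currency deposit 93 billion rupees: returned notes are swapped for reserve credit → +93B.
Government account inflow 386 billion rupees: funds move from bank reserves into the government account → −386B.
OMO purchase (from banks) 176 billion rupees: the RBI pays by crediting reserve accounts → +176B.
Net: 93 − 386 + 176 = -117 billion.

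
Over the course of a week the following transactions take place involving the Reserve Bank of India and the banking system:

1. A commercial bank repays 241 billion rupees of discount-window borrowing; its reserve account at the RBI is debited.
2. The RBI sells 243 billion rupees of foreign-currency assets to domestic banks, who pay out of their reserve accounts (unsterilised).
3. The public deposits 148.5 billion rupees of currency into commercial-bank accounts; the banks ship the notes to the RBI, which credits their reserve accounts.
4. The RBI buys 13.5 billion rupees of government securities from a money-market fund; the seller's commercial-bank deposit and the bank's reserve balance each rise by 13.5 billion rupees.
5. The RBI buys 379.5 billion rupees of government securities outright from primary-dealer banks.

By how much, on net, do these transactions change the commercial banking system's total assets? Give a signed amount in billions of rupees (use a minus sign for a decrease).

-79 billion

RBI balance sheet:
  Assets:      Securities +393B, Loans to banks −241B, Foreign assets −243B
  Liabilities: Bank reserves +57.5B, Currency in circulation −148.5B
Commercial banking system:
  Assets:      Reserves at CB +57.5B, Securities −379.5B, Foreign assets +243B
  Liabilities: Checkable deposits +162B, Borrowings from CB −241B
Change in total bank assets = -79 billion.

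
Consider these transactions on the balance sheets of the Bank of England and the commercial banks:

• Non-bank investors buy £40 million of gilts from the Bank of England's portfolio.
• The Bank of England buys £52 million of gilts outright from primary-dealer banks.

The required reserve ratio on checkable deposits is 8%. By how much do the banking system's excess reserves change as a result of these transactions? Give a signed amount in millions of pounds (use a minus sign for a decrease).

+£15.2 million

Asset sale (to non-banks) £40 million: reserves −£40M, deposits −£40M.
OMO purchase (from banks) £52 million: reserves +£52M, deposits 0.
Totals: Δreserves = +£12M, Δdeposits = −£40M.
Δrequired reserves = 8% × −£40M = −£3.2M.
Δexcess reserves = Δreserves − Δrequired = +£12M − (−£3.2M) = +£15.2 million.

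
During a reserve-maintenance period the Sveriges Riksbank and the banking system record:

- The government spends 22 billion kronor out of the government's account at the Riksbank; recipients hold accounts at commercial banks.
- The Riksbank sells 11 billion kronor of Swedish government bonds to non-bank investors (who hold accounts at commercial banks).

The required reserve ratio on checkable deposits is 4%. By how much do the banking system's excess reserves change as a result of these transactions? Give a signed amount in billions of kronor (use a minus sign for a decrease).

+10.56 billion

Government spending 22 billion kronor: reserves +22B, deposits +22B.
Asset sale (to non-banks) 11 billion kronor: reserves −11B, deposits −11B.
Totals: Δreserves = +11B, Δdeposits = +11B.
Δrequired reserves = 4% × +11B = +0.44B.
Δexcess reserves = Δreserves − Δrequired = +11B − (+0.44B) = +10.56 billion.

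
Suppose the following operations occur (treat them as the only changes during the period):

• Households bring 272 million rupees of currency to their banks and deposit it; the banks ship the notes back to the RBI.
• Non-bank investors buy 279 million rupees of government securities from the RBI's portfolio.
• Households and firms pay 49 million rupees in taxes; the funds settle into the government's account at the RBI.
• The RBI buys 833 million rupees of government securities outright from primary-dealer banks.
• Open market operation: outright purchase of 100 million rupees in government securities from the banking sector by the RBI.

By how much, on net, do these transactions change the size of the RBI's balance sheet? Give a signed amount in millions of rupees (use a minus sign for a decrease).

RBI balance sheet:
  Assets:      Securities +654M
  Liabilities: Bank reserves +877M, Currency in circulation −272M, Government deposits +49M
Commercial banking system:
  Assets:      Reserves at CB +877M, Securities −933M
  Liabilities: Checkable deposits −56M
Change in total RBI assets = +654 million.

+654 million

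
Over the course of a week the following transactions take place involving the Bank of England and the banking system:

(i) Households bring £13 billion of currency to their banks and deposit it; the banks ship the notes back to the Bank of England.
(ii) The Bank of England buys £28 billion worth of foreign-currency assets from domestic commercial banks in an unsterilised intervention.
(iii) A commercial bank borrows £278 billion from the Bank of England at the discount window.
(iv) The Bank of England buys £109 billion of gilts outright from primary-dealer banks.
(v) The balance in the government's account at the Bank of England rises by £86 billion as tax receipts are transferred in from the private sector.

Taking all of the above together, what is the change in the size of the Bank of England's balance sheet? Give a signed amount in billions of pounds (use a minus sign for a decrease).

Currency deposit £13 billion: only the composition of liabilities changes → 0.
FX purchase £28 billion: a Bank of England asset is acquired → +£28B.
Discount-window loan £278 billion: a Bank of England asset is acquired → +£278B.
OMO purchase (from banks) £109 billion: a Bank of England asset is acquired → +£109B.
Government account inflow £86 billion: only the composition of liabilities changes → 0.
Net: 0 + 28 + 278 + 109 + 0 = +£415 billion.

+£415 billion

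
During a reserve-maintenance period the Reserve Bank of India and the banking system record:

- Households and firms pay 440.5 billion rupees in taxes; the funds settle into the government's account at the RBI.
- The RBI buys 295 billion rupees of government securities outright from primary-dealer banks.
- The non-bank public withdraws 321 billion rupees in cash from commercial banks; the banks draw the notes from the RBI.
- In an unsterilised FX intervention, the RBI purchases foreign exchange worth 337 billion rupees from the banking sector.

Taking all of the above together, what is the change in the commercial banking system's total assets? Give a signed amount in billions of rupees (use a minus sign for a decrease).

Government account inflow 440.5 billion rupees: bank balance sheets shrink → −440.5B.
OMO purchase (from banks) 295 billion rupees: just an asset swap on bank balance sheets → 0.
Currency withdrawal 321 billion rupees: bank balance sheets shrink → −321B.
FX purchase 337 billion rupees: just an asset swap on bank balance sheets → 0.
Net: −440.5 + 0 − 321 + 0 = -761.5 billion.

-761.5 billion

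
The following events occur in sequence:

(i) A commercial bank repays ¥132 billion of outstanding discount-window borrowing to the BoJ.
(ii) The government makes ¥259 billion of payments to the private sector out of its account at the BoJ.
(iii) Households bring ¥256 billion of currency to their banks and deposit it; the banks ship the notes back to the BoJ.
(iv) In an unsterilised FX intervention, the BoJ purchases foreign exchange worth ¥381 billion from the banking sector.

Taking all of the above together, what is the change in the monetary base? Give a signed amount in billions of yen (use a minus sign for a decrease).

+¥508 billion

BoJ balance sheet:
  Assets:      Loans to banks −¥132B, Foreign assets +¥381B
  Liabilities: Bank reserves +¥764B, Currency in circulation −¥256B, Government deposits −¥259B
Commercial banking system:
  Assets:      Reserves at CB +¥764B, Foreign assets −¥381B
  Liabilities: Checkable deposits +¥515B, Borrowings from CB −¥132B
Monetary base = currency + reserves: −¥256B + (+¥764B) = +¥508 billion.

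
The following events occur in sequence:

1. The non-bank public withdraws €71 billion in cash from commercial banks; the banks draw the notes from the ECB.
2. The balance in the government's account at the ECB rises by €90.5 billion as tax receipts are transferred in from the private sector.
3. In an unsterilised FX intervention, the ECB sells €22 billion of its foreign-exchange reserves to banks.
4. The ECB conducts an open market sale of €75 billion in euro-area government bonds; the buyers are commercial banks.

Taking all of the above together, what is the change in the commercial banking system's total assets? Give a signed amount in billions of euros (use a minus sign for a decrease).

-€161.5 billion

ECB balance sheet:
  Assets:      Securities −€75B, Foreign assets −€22B
  Liabilities: Bank reserves −€258.5B, Currency in circulation +€71B, Government deposits +€90.5B
Commercial banking system:
  Assets:      Reserves at CB −€258.5B, Securities +€75B, Foreign assets +€22B
  Liabilities: Checkable deposits −€161.5B
Change in total bank assets = -€161.5 billion.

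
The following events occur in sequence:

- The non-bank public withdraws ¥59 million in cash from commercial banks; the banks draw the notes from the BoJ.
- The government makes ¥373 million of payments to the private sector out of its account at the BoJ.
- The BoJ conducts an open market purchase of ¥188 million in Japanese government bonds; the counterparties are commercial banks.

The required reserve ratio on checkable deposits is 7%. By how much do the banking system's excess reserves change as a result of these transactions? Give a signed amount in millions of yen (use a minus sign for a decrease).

Currency withdrawal ¥59 million: reserves −¥59M, deposits −¥59M.
Government spending ¥373 million: reserves +¥373M, deposits +¥373M.
OMO purchase (from banks) ¥188 million: reserves +¥188M, deposits 0.
Totals: Δreserves = +¥502M, Δdeposits = +¥314M.
Δrequired reserves = 7% × +¥314M = +¥21.98M.
Δexcess reserves = Δreserves − Δrequired = +¥502M − (+¥21.98M) = +¥480.02 million.

+¥480.02 million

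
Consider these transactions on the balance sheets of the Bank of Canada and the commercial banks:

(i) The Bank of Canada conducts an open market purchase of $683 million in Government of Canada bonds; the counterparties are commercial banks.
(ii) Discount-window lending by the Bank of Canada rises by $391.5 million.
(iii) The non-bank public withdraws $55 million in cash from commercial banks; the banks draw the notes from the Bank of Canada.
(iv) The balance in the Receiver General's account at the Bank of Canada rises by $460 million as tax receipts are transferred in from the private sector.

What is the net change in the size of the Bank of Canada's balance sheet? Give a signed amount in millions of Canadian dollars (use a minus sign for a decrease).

+$1074.5 million

OMO purchase (from banks) $683 million: a Bank of Canada asset is acquired → +$683M.
Discount-window loan $391.5 million: a Bank of Canada asset is acquired → +$391.5M.
Currency withdrawal $55 million: only the composition of liabilities changes → 0.
Government account inflow $460 million: only the composition of liabilities changes → 0.
Net: 683 + 391.5 + 0 + 0 = +$1074.5 million.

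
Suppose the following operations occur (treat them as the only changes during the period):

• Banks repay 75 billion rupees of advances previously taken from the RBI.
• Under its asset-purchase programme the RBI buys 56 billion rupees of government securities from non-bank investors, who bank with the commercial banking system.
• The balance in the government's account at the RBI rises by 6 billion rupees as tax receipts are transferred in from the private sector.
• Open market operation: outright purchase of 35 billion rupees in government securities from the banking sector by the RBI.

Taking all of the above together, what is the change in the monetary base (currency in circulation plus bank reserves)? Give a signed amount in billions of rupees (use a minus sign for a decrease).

Discount-window repayment 75 billion rupees: RBI balance sheet contracts → −75B.
Asset purchase (from non-banks) 56 billion rupees: RBI balance sheet expands → +56B.
Government account inflow 6 billion rupees: reserves shift to a non-base liability → −6B.
OMO purchase (from banks) 35 billion rupees: RBI balance sheet expands → +35B.
Net: −75 + 56 − 6 + 35 = +10 billion.

+10 billion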